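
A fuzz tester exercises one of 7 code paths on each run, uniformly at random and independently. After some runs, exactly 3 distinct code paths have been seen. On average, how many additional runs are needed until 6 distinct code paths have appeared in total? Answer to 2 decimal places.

7.58

The wait to go from k to k+1 distinct code paths is geometric with mean 7/(7-k).
Sum over k = 3,...,5: E = 7/4 + 7/3 + 7/2 = 7.583.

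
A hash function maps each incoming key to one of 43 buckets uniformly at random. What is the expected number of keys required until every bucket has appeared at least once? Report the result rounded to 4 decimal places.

187.0499

After k distinct buckets have appeared, the next key gives a new one with probability (43-k)/43, so the expected wait for the (k+1)-th is 43/(43-k).
E[T] = 43/43 + 43/42 + 43/41 + ... + 43/2 + 43/1 = 43·H_{43}.
H_{43} = 4.35000, so E[T] = 187.04994.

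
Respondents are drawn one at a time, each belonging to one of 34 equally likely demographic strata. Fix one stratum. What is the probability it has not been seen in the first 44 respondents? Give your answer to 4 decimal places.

0.2689

Each respondent misses the fixed stratum with probability (34-1)/34 = 33/34, independently.
P(still missing after 44) = (33/34)^44 = 0.26887.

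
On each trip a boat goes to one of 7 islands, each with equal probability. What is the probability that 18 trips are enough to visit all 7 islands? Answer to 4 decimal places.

Let A_i be the event that island i is missing after 18 trips. By inclusion–exclusion on the A_i,
P(all seen) = Σ_{j=0}^{7} (-1)^j C(7,j)((7-j)/7)^18
= 1.00000 - 0.43657 + 0.04919 - 0.00148 + 0.00001 - 0.00000 + 0.00000 - 0.00000
= 0.61115.

0.6112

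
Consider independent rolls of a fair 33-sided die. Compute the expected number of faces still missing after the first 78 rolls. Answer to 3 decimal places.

2.993

For each face, P(unseen after 78) = (32/33)^78 = 0.0907.
By linearity of expectation, E[unseen] = 33·(32/33)^78 = 2.9931.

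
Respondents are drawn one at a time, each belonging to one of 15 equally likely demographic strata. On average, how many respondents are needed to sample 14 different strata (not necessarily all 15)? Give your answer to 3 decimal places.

Going from k to k+1 distinct takes a geometric number of respondents with mean 15/(15-k).
Sum over k = 0,...,13: E = 15/15 + 15/14 + 15/13 + ... + 15/3 + 15/2 = 34.7734.

34.773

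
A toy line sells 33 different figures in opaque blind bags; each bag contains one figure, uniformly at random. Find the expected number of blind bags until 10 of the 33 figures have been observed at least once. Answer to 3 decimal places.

Going from k to k+1 distinct takes a geometric number of blind bags with mean 33/(33-k).
Sum over k = 0,...,9: E = 33/33 + 33/32 + 33/31 + ... + 33/25 + 33/24 = 11.6987.

11.699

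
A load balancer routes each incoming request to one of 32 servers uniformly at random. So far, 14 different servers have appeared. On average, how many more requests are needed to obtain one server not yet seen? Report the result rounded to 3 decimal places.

The number of requests until the next new server is geometric with success probability 18/32, so its mean is 32/18.
E = 32/18 = 1.7778.

1.778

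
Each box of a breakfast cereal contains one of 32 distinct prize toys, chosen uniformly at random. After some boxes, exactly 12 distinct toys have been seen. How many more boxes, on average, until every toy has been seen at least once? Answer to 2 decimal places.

115.13

With k distinct toys already seen, the next new one takes an expected 32/(32-k) boxes.
Sum over k = 12,...,31: E = 32/20 + 32/19 + 32/18 + ... + 32/2 + 32/1 = 115.128.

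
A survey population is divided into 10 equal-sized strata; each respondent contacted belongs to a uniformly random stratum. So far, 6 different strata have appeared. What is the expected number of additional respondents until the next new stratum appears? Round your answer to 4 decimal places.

2.5000

The number of respondents until the next new stratum is geometric with success probability 4/10, so its mean is 10/4.
E = 10/4 = 2.50000.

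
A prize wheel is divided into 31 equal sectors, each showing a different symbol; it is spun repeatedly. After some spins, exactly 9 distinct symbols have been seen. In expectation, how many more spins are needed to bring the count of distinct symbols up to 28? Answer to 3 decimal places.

57.582

From k distinct to k+1 distinct takes on average 31/(31-k) spins.
Sum over k = 9,...,27: E = 31/22 + 31/21 + 31/20 + ... + 31/5 + 31/4 = 57.5819.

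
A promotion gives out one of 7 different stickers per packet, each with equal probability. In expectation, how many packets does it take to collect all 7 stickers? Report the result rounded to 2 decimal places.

18.15

The wait to go from k to k+1 distinct stickers is geometric with mean 7/(7-k).
E[T] = 7/7 + 7/6 + 7/5 + ... + 7/2 + 7/1 = 7·H_{7}.
H_{7} = 2.593, so E[T] = 18.150.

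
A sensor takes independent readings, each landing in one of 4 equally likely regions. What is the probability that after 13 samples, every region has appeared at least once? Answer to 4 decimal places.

0.9057

Let A_i be the event that region i is missing after 13 samples. By inclusion–exclusion on the A_i,
P(all seen) = Σ_{j=0}^{4} (-1)^j C(4,j)((4-j)/4)^13
= 1.00000 - 0.09503 + 0.00073 - 0.00000 + 0.00000
= 0.90570.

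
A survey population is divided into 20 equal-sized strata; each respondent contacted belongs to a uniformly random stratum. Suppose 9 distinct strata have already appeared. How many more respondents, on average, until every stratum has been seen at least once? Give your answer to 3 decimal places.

The wait to go from k to k+1 distinct strata is geometric with mean 20/(20-k).
Sum over k = 9,...,19: E = 20/11 + 20/10 + 20/9 + ... + 20/2 + 20/1 = 60.3975.

60.398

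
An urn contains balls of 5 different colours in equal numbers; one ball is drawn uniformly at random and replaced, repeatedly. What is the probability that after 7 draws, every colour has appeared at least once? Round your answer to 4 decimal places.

By inclusion–exclusion over which colours are missing,
P(all seen) = Σ_{j=0}^{5} (-1)^j C(5,j)((5-j)/5)^7
= 1.00000 - 1.04858 + 0.27994 - 0.01638 + 0.00006 - 0.00000
= 0.21504.

0.2150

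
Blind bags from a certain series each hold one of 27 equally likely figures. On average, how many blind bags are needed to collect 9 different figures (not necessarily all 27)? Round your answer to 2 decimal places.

10.70

With k distinct figures already seen, the next new one arrives after an expected 27/(27-k) blind bags.
Sum over k = 0,...,8: E = 27/27 + 27/26 + 27/25 + ... + 27/20 + 27/19 = 10.701.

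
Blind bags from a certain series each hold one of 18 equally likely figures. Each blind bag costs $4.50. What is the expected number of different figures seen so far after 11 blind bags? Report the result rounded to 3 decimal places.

8.401

For each figure, P(seen in 11 blind bags) = 1 - (17/18)^11 = 0.4667.
By linearity of expectation, E[distinct seen] = 18·(1 - (17/18)^11) = 8.4013.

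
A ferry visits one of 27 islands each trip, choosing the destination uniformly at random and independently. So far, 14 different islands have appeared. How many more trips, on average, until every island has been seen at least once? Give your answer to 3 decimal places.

From k distinct to k+1 distinct takes on average 27/(27-k) trips.
Sum over k = 14,...,26: E = 27/13 + 27/12 + 27/11 + ... + 27/2 + 27/1 = 85.8636.

85.864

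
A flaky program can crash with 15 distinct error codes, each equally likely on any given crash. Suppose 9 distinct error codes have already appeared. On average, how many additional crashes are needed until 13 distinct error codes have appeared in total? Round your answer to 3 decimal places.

The wait to go from k to k+1 distinct error codes is geometric with mean 15/(15-k).
Sum over k = 9,...,12: E = 15/6 + 15/5 + 15/4 + 15/3 = 14.2500.

14.250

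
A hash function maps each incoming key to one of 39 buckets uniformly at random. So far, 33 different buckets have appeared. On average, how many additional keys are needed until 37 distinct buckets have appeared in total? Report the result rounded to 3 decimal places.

From k distinct to k+1 distinct takes on average 39/(39-k) keys.
Sum over k = 33,...,36: E = 39/6 + 39/5 + 39/4 + 39/3 = 37.0500.

37.050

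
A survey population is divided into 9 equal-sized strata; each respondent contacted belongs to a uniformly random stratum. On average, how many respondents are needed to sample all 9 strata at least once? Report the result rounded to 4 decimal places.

After k distinct strata have appeared, the next respondent gives a new one with probability (9-k)/9, so the expected wait for the (k+1)-th is 9/(9-k).
E[T] = 9/9 + 9/8 + 9/7 + ... + 9/2 + 9/1 = 9·H_{9}.
H_{9} = 2.82897, so E[T] = 25.46071.

25.4607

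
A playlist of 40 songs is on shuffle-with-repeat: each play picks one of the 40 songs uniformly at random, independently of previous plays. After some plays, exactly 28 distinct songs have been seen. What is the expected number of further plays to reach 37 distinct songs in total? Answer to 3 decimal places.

From k distinct to k+1 distinct takes on average 40/(40-k) plays.
Sum over k = 28,...,36: E = 40/12 + 40/11 + 40/10 + ... + 40/5 + 40/4 = 50.7951.

50.795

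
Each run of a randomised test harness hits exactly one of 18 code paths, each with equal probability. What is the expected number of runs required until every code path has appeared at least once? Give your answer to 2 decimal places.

62.91

Split into phases: going from k distinct to k+1 distinct takes on average 18/(18-k) runs.
E[T] = 18/18 + 18/17 + 18/16 + ... + 18/2 + 18/1 = 18·H_{18}.
H_{18} = 3.495, so E[T] = 62.912.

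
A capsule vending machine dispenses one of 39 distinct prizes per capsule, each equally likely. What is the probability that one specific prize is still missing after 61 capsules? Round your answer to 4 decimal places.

Each capsule misses the fixed prize with probability (39-1)/39 = 38/39, independently.
P(still missing after 61) = (38/39)^61 = 0.20505.

0.2050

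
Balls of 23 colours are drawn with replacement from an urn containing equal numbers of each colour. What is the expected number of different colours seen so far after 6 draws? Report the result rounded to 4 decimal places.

5.3844

For each colour, P(seen in 6 draws) = 1 - (22/23)^6 = 0.23411.
By linearity of expectation, E[distinct seen] = 23·(1 - (22/23)^6) = 5.38442.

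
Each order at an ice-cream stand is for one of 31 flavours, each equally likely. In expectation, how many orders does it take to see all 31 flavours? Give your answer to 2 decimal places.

The wait to go from k to k+1 distinct flavours is geometric with mean 31/(31-k).
E[T] = 31/31 + 31/30 + 31/29 + ... + 31/2 + 31/1 = 31·H_{31}.
H_{31} = 4.027, so E[T] = 124.845.

124.84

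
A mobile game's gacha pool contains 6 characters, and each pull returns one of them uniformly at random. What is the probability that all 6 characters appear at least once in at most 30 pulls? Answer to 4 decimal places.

0.9748

Let A_i be the event that character i is missing after 30 pulls. By inclusion–exclusion on the A_i,
P(all seen) = Σ_{j=0}^{6} (-1)^j C(6,j)((6-j)/6)^30
= 1.00000 - 0.02528 + 0.00008 - 0.00000 + 0.00000 - 0.00000 + 0.00000
= 0.97480.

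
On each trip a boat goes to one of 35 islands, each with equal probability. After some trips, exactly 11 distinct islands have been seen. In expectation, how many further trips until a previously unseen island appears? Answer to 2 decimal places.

1.46

The number of trips until the next new island is geometric with success probability 24/35, so its mean is 35/24.
E = 35/24 = 1.458.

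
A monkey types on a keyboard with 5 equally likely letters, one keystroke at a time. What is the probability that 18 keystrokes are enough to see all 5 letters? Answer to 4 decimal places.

Let A_i be the event that letter i is missing after 18 keystrokes. By inclusion–exclusion on the A_i,
P(all seen) = Σ_{j=0}^{5} (-1)^j C(5,j)((5-j)/5)^18
= 1.00000 - 0.09007 + 0.00102 - 0.00000 + 0.00000 - 0.00000
= 0.91094.

0.9109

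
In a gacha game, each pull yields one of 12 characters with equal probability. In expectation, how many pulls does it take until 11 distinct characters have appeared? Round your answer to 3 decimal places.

With k distinct characters already seen, the next new one arrives after an expected 12/(12-k) pulls.
Sum over k = 0,...,10: E = 12/12 + 12/11 + 12/10 + ... + 12/3 + 12/2 = 25.2385.

25.239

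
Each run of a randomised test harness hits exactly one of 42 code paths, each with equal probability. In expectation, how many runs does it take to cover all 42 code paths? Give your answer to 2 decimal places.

The wait to go from k to k+1 distinct code paths is geometric with mean 42/(42-k).
E[T] = 42/42 + 42/41 + 42/40 + ... + 42/2 + 42/1 = 42·H_{42}.
H_{42} = 4.327, so E[T] = 181.723.

181.72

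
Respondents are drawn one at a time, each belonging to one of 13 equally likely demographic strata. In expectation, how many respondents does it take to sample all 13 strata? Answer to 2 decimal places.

The wait to go from k to k+1 distinct strata is geometric with mean 13/(13-k).
E[T] = 13/13 + 13/12 + 13/11 + ... + 13/2 + 13/1 = 13·H_{13}.
H_{13} = 3.180, so E[T] = 41.342.

41.34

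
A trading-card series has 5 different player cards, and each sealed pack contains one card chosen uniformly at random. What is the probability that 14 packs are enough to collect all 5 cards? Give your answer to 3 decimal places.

0.788

Let A_i be the event that card i is missing after 14 packs. By inclusion–exclusion on the A_i,
P(all seen) = Σ_{j=0}^{5} (-1)^j C(5,j)((5-j)/5)^14
= 1.0000 - 0.2199 + 0.0078 - 0.0000 + 0.0000 - 0.0000
= 0.7879.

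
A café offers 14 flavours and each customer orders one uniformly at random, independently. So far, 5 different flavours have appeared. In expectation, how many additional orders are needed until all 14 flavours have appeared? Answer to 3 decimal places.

From k distinct to k+1 distinct takes on average 14/(14-k) orders.
Sum over k = 5,...,13: E = 14/9 + 14/8 + 14/7 + ... + 14/2 + 14/1 = 39.6056.

39.606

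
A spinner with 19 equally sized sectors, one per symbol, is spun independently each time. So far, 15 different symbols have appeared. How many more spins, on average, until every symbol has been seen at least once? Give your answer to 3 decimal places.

With k distinct symbols already seen, the next new one takes an expected 19/(19-k) spins.
Sum over k = 15,...,18: E = 19/4 + 19/3 + 19/2 + 19/1 = 39.5833.

39.583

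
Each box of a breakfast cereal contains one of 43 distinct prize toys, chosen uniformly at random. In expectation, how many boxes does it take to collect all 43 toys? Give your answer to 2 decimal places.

Split into phases: going from k distinct to k+1 distinct takes on average 43/(43-k) boxes.
E[T] = 43/43 + 43/42 + 43/41 + ... + 43/2 + 43/1 = 43·H_{43}.
H_{43} = 4.350, so E[T] = 187.050.

187.05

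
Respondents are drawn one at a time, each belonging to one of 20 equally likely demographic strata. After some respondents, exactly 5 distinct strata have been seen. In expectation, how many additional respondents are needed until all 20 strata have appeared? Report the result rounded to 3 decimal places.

From k distinct to k+1 distinct takes on average 20/(20-k) respondents.
Sum over k = 5,...,19: E = 20/15 + 20/14 + 20/13 + ... + 20/2 + 20/1 = 66.3646.

66.365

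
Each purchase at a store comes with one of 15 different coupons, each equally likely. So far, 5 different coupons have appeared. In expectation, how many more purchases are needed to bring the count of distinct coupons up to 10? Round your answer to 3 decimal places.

9.685

From k distinct to k+1 distinct takes on average 15/(15-k) purchases.
Sum over k = 5,...,9: E = 15/10 + 15/9 + 15/8 + 15/7 + 15/6 = 9.6845.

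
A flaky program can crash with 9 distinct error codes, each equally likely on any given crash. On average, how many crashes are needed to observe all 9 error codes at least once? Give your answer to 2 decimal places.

25.46

The wait to go from k to k+1 distinct error codes is geometric with mean 9/(9-k).
E[T] = 9/9 + 9/8 + 9/7 + ... + 9/2 + 9/1 = 9·H_{9}.
H_{9} = 2.829, so E[T] = 25.461.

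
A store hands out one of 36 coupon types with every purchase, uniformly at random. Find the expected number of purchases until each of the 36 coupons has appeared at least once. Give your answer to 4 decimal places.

After k distinct coupons have appeared, the next purchase gives a new one with probability (36-k)/36, so the expected wait for the (k+1)-th is 36/(36-k).
E[T] = 36/36 + 36/35 + 36/34 + ... + 36/2 + 36/1 = 36·H_{36}.
H_{36} = 4.17456, so E[T] = 150.28413.

150.2841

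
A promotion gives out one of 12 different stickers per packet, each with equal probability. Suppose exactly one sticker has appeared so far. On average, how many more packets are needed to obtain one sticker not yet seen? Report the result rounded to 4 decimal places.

1.0909

The number of packets until the next new sticker is geometric with success probability 11/12, so its mean is 12/11.
E = 12/11 = 1.09091.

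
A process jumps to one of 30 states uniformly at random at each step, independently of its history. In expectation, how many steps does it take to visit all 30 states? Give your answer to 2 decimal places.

After k distinct states have appeared, the next step gives a new one with probability (30-k)/30, so the expected wait for the (k+1)-th is 30/(30-k).
E[T] = 30/30 + 30/29 + 30/28 + ... + 30/2 + 30/1 = 30·H_{30}.
H_{30} = 3.995, so E[T] = 119.850.

119.85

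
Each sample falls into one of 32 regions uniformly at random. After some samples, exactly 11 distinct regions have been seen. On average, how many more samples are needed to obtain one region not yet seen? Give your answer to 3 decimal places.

The number of samples until the next new region is geometric with success probability 21/32, so its mean is 32/21.
E = 32/21 = 1.5238.

1.524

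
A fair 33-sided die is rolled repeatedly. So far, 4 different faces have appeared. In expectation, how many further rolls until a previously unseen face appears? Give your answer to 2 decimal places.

1.14

The number of rolls until the next new face is geometric with success probability 29/33, so its mean is 33/29.
E = 33/29 = 1.138.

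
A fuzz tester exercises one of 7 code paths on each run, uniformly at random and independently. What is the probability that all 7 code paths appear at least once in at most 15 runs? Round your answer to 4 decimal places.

0.4339

Let A_i be the event that code path i is missing after 15 runs. By inclusion–exclusion on the A_i,
P(all seen) = Σ_{j=0}^{7} (-1)^j C(7,j)((7-j)/7)^15
= 1.00000 - 0.69326 + 0.13499 - 0.00792 + 0.00011 - 0.00000 + 0.00000 - 0.00000
= 0.43392.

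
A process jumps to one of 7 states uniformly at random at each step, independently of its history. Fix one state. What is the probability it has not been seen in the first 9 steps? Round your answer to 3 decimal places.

0.250

On each step the fixed state fails to appear with probability 6/7.
P(still missing after 9) = (6/7)^9 = 0.2497.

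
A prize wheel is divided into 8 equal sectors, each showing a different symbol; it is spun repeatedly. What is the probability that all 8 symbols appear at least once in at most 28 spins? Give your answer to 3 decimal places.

0.819

By inclusion–exclusion over which symbols are missing,
P(all seen) = Σ_{j=0}^{8} (-1)^j C(8,j)((8-j)/8)^28
= 1.0000 - 0.1902 + 0.0089 - 0.0001 + 0.0000 - 0.0000 + 0.0000 - 0.0000 + 0.0000
= 0.8185.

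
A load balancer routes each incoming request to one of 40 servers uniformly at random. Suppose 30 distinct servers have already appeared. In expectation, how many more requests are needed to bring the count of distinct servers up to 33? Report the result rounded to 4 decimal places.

With k distinct servers already seen, the next new one takes an expected 40/(40-k) requests.
Sum over k = 30,...,32: E = 40/10 + 40/9 + 40/8 = 13.44444.

13.4444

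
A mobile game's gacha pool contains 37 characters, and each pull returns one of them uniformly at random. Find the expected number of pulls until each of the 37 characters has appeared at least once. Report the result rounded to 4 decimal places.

After k distinct characters have appeared, the next pull gives a new one with probability (37-k)/37, so the expected wait for the (k+1)-th is 37/(37-k).
E[T] = 37/37 + 37/36 + 37/35 + ... + 37/2 + 37/1 = 37·H_{37}.
H_{37} = 4.20159, so E[T] = 155.45869.

155.4587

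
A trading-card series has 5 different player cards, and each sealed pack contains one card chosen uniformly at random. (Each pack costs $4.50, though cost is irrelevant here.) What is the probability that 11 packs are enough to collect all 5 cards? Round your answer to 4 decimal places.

Let A_i be the event that card i is missing after 11 packs. By inclusion–exclusion on the A_i,
P(all seen) = Σ_{j=0}^{5} (-1)^j C(5,j)((5-j)/5)^11
= 1.00000 - 0.42950 + 0.03628 - 0.00042 + 0.00000 - 0.00000
= 0.60636.

0.6064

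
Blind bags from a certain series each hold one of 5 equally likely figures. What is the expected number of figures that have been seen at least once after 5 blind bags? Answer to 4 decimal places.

For each figure, P(seen in 5 blind bags) = 1 - (4/5)^5 = 0.67232.
By linearity of expectation, E[distinct seen] = 5·(1 - (4/5)^5) = 3.36160.

3.3616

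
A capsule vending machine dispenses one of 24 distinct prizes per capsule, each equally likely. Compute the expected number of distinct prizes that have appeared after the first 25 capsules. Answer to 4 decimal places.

For each prize, P(seen in 25 capsules) = 1 - (23/24)^25 = 0.65492.
By linearity of expectation, E[distinct seen] = 24·(1 - (23/24)^25) = 15.71817.

15.7182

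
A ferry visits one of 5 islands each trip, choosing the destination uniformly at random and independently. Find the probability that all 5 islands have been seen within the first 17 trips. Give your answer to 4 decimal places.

Let A_i be the event that island i is missing after 17 trips. By inclusion–exclusion on the A_i,
P(all seen) = Σ_{j=0}^{5} (-1)^j C(5,j)((5-j)/5)^17
= 1.00000 - 0.11259 + 0.00169 - 0.00000 + 0.00000 - 0.00000
= 0.88910.

0.8891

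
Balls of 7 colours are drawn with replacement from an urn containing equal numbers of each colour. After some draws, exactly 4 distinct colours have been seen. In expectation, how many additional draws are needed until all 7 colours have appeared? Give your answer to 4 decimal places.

12.8333

With k distinct colours already seen, the next new one takes an expected 7/(7-k) draws.
Sum over k = 4,...,6: E = 7/3 + 7/2 + 7/1 = 12.83333.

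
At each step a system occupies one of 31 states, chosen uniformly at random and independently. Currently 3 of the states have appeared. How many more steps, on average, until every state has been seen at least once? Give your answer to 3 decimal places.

From k distinct to k+1 distinct takes on average 31/(31-k) steps.
Sum over k = 3,...,30: E = 31/28 + 31/27 + 31/26 + ... + 31/2 + 31/1 = 121.7423.

121.742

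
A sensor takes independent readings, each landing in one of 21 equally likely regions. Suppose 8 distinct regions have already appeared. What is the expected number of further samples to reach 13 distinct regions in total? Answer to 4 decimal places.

9.7078

With k distinct regions already seen, the next new one takes an expected 21/(21-k) samples.
Sum over k = 8,...,12: E = 21/13 + 21/12 + 21/11 + 21/10 + 21/9 = 9.70781.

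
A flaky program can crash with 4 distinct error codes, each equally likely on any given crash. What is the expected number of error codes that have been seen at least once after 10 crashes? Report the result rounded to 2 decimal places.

For each error code, P(seen in 10 crashes) = 1 - (3/4)^10 = 0.944.
By linearity of expectation, E[distinct seen] = 4·(1 - (3/4)^10) = 3.775.

3.77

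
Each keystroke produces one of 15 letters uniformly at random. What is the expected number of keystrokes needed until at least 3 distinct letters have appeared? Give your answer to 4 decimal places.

With k distinct letters already seen, the next new one arrives after an expected 15/(15-k) keystrokes.
Sum over k = 0,...,2: E = 15/15 + 15/14 + 15/13 = 3.22527.

3.2253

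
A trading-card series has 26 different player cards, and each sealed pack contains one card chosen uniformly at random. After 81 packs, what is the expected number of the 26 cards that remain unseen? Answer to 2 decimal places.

1.08

For each card, P(unseen after 81) = (25/26)^81 = 0.042.
By linearity of expectation, E[unseen] = 26·(25/26)^81 = 1.085.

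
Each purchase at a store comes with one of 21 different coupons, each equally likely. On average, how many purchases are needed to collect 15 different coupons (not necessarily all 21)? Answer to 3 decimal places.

25.103

With k distinct coupons already seen, the next new one arrives after an expected 21/(21-k) purchases.
Sum over k = 0,...,14: E = 21/21 + 21/20 + 21/19 + ... + 21/8 + 21/7 = 25.1025.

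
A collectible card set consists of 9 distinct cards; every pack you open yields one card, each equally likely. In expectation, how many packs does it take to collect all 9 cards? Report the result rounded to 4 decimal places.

25.4607

The wait to go from k to k+1 distinct cards is geometric with mean 9/(9-k).
E[T] = 9/9 + 9/8 + 9/7 + ... + 9/2 + 9/1 = 9·H_{9}.
H_{9} = 2.82897, so E[T] = 25.46071.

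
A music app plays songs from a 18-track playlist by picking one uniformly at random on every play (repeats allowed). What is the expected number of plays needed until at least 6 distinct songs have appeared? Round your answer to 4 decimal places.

Going from k to k+1 distinct takes a geometric number of plays with mean 18/(18-k).
Sum over k = 0,...,5: E = 18/18 + 18/17 + 18/16 + 18/15 + 18/14 + 18/13 = 7.05415.

7.0542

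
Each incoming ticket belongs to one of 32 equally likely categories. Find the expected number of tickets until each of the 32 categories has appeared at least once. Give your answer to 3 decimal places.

129.872

After k distinct categories have appeared, the next ticket gives a new one with probability (32-k)/32, so the expected wait for the (k+1)-th is 32/(32-k).
E[T] = 32/32 + 32/31 + 32/30 + ... + 32/2 + 32/1 = 32·H_{32}.
H_{32} = 4.0585, so E[T] = 129.8718.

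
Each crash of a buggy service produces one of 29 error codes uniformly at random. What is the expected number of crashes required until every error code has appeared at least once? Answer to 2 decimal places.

114.89

After k distinct error codes have appeared, the next crash gives a new one with probability (29-k)/29, so the expected wait for the (k+1)-th is 29/(29-k).
E[T] = 29/29 + 29/28 + 29/27 + ... + 29/2 + 29/1 = 29·H_{29}.
H_{29} = 3.962, so E[T] = 114.888.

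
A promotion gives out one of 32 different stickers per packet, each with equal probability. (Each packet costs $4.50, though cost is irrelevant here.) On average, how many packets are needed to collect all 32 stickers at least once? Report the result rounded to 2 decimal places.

129.87

The wait to go from k to k+1 distinct stickers is geometric with mean 32/(32-k).
E[T] = 32/32 + 32/31 + 32/30 + ... + 32/2 + 32/1 = 32·H_{32}.
H_{32} = 4.058, so E[T] = 129.872.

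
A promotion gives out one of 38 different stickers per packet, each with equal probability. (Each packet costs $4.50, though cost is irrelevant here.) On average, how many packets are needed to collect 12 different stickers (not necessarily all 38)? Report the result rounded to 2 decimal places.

Going from k to k+1 distinct takes a geometric number of packets with mean 38/(38-k).
Sum over k = 0,...,11: E = 38/38 + 38/37 + 38/36 + ... + 38/28 + 38/27 = 14.192.

14.19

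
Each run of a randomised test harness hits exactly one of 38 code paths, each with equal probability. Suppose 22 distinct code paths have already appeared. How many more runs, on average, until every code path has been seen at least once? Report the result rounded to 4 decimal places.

128.4677

From k distinct to k+1 distinct takes on average 38/(38-k) runs.
Sum over k = 22,...,37: E = 38/16 + 38/15 + 38/14 + ... + 38/2 + 38/1 = 128.46770.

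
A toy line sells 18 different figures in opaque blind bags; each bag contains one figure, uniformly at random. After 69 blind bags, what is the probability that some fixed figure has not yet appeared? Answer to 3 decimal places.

Each blind bag misses the fixed figure with probability (18-1)/18 = 17/18, independently.
P(still missing after 69) = (17/18)^69 = 0.0194.

0.019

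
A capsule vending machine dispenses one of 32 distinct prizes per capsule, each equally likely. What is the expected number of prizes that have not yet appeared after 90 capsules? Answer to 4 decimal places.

1.8374

For each prize, P(unseen after 90) = (31/32)^90 = 0.05742.
By linearity of expectation, E[unseen] = 32·(31/32)^90 = 1.83740.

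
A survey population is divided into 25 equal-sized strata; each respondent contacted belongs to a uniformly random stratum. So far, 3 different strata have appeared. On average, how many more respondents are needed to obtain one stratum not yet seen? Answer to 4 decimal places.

The number of respondents until the next new stratum is geometric with success probability 22/25, so its mean is 25/22.
E = 25/22 = 1.13636.

1.1364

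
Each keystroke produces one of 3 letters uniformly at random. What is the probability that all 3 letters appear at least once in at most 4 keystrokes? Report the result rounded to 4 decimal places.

0.4444

Let A_i be the event that letter i is missing after 4 keystrokes. By inclusion–exclusion on the A_i,
P(all seen) = Σ_{j=0}^{3} (-1)^j C(3,j)((3-j)/3)^4
= 1.00000 - 0.59259 + 0.03704 - 0.00000
= 0.44444.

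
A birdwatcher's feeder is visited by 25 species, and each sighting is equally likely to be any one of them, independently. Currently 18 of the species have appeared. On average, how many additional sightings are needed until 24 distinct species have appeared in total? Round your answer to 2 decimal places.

39.82

With k distinct species already seen, the next new one takes an expected 25/(25-k) sightings.
Sum over k = 18,...,23: E = 25/7 + 25/6 + 25/5 + 25/4 + 25/3 + 25/2 = 39.821.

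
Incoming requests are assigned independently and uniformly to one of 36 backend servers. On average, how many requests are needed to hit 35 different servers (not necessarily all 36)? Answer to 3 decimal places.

114.284

With k distinct servers already seen, the next new one arrives after an expected 36/(36-k) requests.
Sum over k = 0,...,34: E = 36/36 + 36/35 + 36/34 + ... + 36/3 + 36/2 = 114.2841.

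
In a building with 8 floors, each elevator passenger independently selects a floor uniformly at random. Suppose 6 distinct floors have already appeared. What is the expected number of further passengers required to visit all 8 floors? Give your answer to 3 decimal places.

12.000

The wait to go from k to k+1 distinct floors is geometric with mean 8/(8-k).
Sum over k = 6,...,7: E = 8/2 + 8/1 = 12.0000.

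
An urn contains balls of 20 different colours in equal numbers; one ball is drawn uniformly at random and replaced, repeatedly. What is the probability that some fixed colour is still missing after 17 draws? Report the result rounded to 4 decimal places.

Each draw misses the fixed colour with probability (20-1)/20 = 19/20, independently.
P(still missing after 17) = (19/20)^17 = 0.41812.

0.4181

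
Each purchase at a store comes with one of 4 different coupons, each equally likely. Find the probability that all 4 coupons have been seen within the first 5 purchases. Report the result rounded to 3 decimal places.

By inclusion–exclusion over which coupons are missing,
P(all seen) = Σ_{j=0}^{4} (-1)^j C(4,j)((4-j)/4)^5
= 1.0000 - 0.9492 + 0.1875 - 0.0039 + 0.0000
= 0.2344.

0.234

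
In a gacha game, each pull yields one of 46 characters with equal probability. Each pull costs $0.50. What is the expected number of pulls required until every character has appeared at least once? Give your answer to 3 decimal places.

The wait to go from k to k+1 distinct characters is geometric with mean 46/(46-k).
E[T] = 46/46 + 46/45 + 46/44 + ... + 46/2 + 46/1 = 46·H_{46}.
H_{46} = 4.4167, so E[T] = 203.1676.

203.168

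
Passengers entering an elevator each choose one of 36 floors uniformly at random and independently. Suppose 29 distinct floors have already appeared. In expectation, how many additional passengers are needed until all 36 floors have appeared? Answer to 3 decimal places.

93.343

From k distinct to k+1 distinct takes on average 36/(36-k) passengers.
Sum over k = 29,...,35: E = 36/7 + 36/6 + 36/5 + ... + 36/2 + 36/1 = 93.3429.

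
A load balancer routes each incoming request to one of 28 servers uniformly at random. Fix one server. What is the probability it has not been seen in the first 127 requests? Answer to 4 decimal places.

0.0099

On each request the fixed server fails to appear with probability 27/28.
P(still missing after 127) = (27/28)^127 = 0.00987.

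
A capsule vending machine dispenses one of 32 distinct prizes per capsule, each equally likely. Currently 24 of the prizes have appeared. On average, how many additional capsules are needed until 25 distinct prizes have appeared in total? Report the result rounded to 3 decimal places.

The wait to go from k to k+1 distinct prizes is geometric with mean 32/(32-k).
Only the k = 24 term is needed: E = 32/8 = 4.0000.

4.000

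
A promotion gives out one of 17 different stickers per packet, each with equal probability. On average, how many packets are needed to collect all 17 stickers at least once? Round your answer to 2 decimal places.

58.47

Split into phases: going from k distinct to k+1 distinct takes on average 17/(17-k) packets.
E[T] = 17/17 + 17/16 + 17/15 + ... + 17/2 + 17/1 = 17·H_{17}.
H_{17} = 3.440, so E[T] = 58.472.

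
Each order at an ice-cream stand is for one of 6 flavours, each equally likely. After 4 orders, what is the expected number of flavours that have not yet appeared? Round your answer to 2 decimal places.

For each flavour, P(unseen after 4) = (5/6)^4 = 0.482.
By linearity of expectation, E[unseen] = 6·(5/6)^4 = 2.894.

2.89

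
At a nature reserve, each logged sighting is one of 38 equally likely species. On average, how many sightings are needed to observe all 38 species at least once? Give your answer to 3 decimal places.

160.660

Split into phases: going from k distinct to k+1 distinct takes on average 38/(38-k) sightings.
E[T] = 38/38 + 38/37 + 38/36 + ... + 38/2 + 38/1 = 38·H_{38}.
H_{38} = 4.2279, so E[T] = 160.6603.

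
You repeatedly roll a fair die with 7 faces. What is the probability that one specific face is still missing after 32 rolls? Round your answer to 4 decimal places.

Each roll misses the fixed face with probability (7-1)/7 = 6/7, independently.
P(still missing after 32) = (6/7)^32 = 0.00721.

0.0072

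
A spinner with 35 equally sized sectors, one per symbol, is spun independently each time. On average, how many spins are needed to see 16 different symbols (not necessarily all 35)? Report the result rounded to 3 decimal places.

Going from k to k+1 distinct takes a geometric number of spins with mean 35/(35-k).
Sum over k = 0,...,15: E = 35/35 + 35/34 + 35/33 + ... + 35/21 + 35/20 = 20.9665.

20.966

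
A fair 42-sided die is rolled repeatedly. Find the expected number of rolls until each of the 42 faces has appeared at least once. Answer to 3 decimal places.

181.723

Split into phases: going from k distinct to k+1 distinct takes on average 42/(42-k) rolls.
E[T] = 42/42 + 42/41 + 42/40 + ... + 42/2 + 42/1 = 42·H_{42}.
H_{42} = 4.3267, so E[T] = 181.7232.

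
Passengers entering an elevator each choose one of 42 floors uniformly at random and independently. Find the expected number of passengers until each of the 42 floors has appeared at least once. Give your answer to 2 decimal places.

181.72

The wait to go from k to k+1 distinct floors is geometric with mean 42/(42-k).
E[T] = 42/42 + 42/41 + 42/40 + ... + 42/2 + 42/1 = 42·H_{42}.
H_{42} = 4.327, so E[T] = 181.723.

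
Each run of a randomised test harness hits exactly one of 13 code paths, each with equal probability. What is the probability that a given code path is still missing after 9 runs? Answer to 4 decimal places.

0.4866

Each run misses the fixed code path with probability (13-1)/13 = 12/13, independently.
P(still missing after 9) = (12/13)^9 = 0.48657.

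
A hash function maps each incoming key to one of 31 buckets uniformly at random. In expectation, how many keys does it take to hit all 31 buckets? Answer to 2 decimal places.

124.84

The wait to go from k to k+1 distinct buckets is geometric with mean 31/(31-k).
E[T] = 31/31 + 31/30 + 31/29 + ... + 31/2 + 31/1 = 31·H_{31}.
H_{31} = 4.027, so E[T] = 124.845.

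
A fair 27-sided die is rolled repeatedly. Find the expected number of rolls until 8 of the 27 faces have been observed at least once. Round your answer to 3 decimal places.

With k distinct faces already seen, the next new one arrives after an expected 27/(27-k) rolls.
Sum over k = 0,...,7: E = 27/27 + 27/26 + 27/25 + ... + 27/21 + 27/20 = 9.2804.

9.280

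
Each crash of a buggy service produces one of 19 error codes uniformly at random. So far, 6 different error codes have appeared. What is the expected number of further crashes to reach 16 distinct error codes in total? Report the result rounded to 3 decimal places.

25.589

The wait to go from k to k+1 distinct error codes is geometric with mean 19/(19-k).
Sum over k = 6,...,15: E = 19/13 + 19/12 + 19/11 + ... + 19/5 + 19/4 = 25.5892.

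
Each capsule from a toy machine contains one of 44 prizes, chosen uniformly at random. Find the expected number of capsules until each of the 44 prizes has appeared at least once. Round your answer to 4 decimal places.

192.3999

The wait to go from k to k+1 distinct prizes is geometric with mean 44/(44-k).
E[T] = 44/44 + 44/43 + 44/42 + ... + 44/2 + 44/1 = 44·H_{44}.
H_{44} = 4.37273, so E[T] = 192.39994.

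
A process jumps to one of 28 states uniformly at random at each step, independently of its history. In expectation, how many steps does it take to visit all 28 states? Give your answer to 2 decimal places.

After k distinct states have appeared, the next step gives a new one with probability (28-k)/28, so the expected wait for the (k+1)-th is 28/(28-k).
E[T] = 28/28 + 28/27 + 28/26 + ... + 28/2 + 28/1 = 28·H_{28}.
H_{28} = 3.927, so E[T] = 109.961.

109.96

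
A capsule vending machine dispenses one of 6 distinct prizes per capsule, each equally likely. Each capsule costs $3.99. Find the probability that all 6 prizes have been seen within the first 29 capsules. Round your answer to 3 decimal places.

Let A_i be the event that prize i is missing after 29 capsules. By inclusion–exclusion on the A_i,
P(all seen) = Σ_{j=0}^{6} (-1)^j C(6,j)((6-j)/6)^29
= 1.0000 - 0.0303 + 0.0001 - 0.0000 + 0.0000 - 0.0000 + 0.0000
= 0.9698.

0.970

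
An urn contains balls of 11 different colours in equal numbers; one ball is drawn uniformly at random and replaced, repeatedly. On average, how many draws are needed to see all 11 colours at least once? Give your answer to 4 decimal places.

After k distinct colours have appeared, the next draw gives a new one with probability (11-k)/11, so the expected wait for the (k+1)-th is 11/(11-k).
E[T] = 11/11 + 11/10 + 11/9 + ... + 11/2 + 11/1 = 11·H_{11}.
H_{11} = 3.01988, so E[T] = 33.21865.

33.2187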